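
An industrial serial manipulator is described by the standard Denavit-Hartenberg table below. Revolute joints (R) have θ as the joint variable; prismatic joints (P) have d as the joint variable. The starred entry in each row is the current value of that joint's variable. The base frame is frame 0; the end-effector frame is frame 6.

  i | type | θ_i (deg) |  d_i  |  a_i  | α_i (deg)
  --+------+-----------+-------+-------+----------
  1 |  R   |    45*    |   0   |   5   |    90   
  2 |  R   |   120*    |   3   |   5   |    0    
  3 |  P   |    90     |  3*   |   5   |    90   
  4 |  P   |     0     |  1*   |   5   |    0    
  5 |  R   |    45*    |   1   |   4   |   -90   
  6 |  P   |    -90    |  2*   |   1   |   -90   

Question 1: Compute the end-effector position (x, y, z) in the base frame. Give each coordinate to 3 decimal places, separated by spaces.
0.960 -13.525 1.221

after link 1: o_1 = (3.5355, 3.5355, 0.0000)
after link 2: o_2 = (3.8891, -0.3536, 4.3301)
after link 3: o_3 = (2.9485, -5.5367, 1.8301)
after link 4: o_4 = (-0.4669, -8.9522, 0.1962)
after link 5: o_5 = (-0.5525, -13.0378, -0.3520)
after link 6: o_6 = (0.9600, -13.5253, 1.2211)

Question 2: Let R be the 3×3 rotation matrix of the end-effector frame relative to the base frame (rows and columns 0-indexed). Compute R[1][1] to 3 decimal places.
0.067

End-effector y-axis (col 1 of R) = (-0.9330,0.0670,-0.3536)
R[1][1] = 0.0670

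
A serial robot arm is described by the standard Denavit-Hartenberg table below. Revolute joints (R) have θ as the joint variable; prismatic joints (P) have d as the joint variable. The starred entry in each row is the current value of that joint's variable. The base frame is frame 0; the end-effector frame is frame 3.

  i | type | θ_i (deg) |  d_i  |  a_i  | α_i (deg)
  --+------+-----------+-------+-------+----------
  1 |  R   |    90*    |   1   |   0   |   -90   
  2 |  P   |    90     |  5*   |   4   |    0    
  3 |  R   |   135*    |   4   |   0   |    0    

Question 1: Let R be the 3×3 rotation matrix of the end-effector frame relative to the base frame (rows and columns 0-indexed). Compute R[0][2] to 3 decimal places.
End-effector z-axis (col 2 of R) = (-1.0000,0.0000,0.0000)
R[0][2] = -1.0000

-1.000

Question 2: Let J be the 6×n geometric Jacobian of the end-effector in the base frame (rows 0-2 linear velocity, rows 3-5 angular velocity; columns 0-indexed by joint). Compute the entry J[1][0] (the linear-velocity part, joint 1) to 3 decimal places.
-9.000

axis z_0 = ẑ; lever o_n−o_0 = (-9.0000,0.0000,-3.0000)
cross product → J_v[:, 0] = (-0.0000,-9.0000,0.0000)
J_ω[:, 0] = z_0
entry J[1][0] = -9.0000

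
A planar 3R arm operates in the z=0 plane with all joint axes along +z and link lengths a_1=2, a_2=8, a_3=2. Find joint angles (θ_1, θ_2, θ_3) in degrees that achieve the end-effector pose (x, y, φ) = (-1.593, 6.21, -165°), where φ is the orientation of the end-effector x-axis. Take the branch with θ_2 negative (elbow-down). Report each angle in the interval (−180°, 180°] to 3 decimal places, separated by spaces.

wrist centre = target − a_3·(cos φ, sin φ) = (0.3389, 6.7276)
cos θ_2 = (45.3759−2²−8²)/(2·2·8) = -0.7070; θ_2 = -134.9915° (elbow-down)
β = atan2(6.7276,0.3389) = 87.1166°; ψ = atan2(-5.6577,-3.6560) = -122.8707°
θ_1 = β − ψ = 209.9873°
θ_3 = φ − θ_1 − θ_2 = 120.0042° (wrapped to (-180°,180°])

-150.013 -134.992 120.004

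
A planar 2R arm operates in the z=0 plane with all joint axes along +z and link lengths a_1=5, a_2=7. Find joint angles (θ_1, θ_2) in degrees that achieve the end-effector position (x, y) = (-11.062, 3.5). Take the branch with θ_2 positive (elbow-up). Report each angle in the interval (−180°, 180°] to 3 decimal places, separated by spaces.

144.882 30.006

cos θ_2 = (134.6178−5²−7²)/(2·5·7) = 0.8660; θ_2 = 30.0064° (elbow-up)
β = atan2(3.5000,-11.0620) = 162.4427°; ψ = atan2(3.5007,11.0618) = 17.5608°
θ_1 = β − ψ = 144.8819°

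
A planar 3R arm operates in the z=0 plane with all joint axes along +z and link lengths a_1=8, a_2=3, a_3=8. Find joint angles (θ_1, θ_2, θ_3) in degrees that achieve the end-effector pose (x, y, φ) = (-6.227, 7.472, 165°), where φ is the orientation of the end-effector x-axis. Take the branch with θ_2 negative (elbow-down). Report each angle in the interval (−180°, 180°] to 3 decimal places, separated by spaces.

wrist centre = target − a_3·(cos φ, sin φ) = (1.5004, 5.4014)
cos θ_2 = (31.4269−8²−3²)/(2·8·3) = -0.8661; θ_2 = -150.0094° (elbow-down)
β = atan2(5.4014,1.5004) = 74.4758°; ψ = atan2(-1.4996,5.4017) = -15.5153°
θ_1 = β − ψ = 89.9912°
θ_3 = φ − θ_1 − θ_2 = -134.9818° (wrapped to (-180°,180°])

89.991 -150.009 -134.982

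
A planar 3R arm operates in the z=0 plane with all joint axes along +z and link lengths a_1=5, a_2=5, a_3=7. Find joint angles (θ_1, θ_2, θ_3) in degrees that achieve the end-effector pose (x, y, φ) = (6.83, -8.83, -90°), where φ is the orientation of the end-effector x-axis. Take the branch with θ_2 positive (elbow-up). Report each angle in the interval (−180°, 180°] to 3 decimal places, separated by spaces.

wrist centre = target − a_3·(cos φ, sin φ) = (6.8300, -1.8300)
cos θ_2 = (49.9978−5²−5²)/(2·5·5) = -0.0000; θ_2 = 90.0025° (elbow-up)
β = atan2(-1.8300,6.8300) = -14.9993°; ψ = atan2(5.0000,4.9998) = 45.0013°
θ_1 = β − ψ = -60.0005°
θ_3 = φ − θ_1 − θ_2 = -120.0020° (wrapped to (-180°,180°])

-60.001 90.003 -120.002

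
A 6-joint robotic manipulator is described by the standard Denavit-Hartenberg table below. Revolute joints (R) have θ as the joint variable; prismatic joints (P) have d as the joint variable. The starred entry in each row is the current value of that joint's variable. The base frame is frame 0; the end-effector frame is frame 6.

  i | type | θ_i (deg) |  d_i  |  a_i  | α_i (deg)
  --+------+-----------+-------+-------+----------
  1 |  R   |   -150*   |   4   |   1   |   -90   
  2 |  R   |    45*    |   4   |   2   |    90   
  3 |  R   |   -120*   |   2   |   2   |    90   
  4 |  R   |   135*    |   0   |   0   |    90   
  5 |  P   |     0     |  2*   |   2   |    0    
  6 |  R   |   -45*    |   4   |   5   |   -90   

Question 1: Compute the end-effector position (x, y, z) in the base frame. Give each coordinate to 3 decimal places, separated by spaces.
-9.365 -5.656 8.426

after link 1: o_1 = (-0.8660, -0.5000, 4.0000)
after link 2: o_2 = (-0.0908, -4.6712, 2.5858)
after link 3: o_3 = (-1.5692, -3.5248, 4.7071)
after link 4: o_4 = (-1.5692, -3.5248, 4.7071)
after link 5: o_5 = (-3.3012, -4.5248, 6.7071)
after link 6: o_6 = (-9.3647, -5.6559, 8.4259)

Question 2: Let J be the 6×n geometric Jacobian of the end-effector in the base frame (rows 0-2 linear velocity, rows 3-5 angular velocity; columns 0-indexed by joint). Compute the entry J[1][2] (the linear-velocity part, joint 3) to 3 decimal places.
axis z_2 = (-0.6124,-0.3536,0.7071); lever o_n−o_2 = (-9.2740,-0.9847,5.8401)
cross product → J_v[:, 2] = (-1.3685,-2.9813,-2.6759)
J_ω[:, 2] = z_2
entry J[1][2] = -2.9813

-2.981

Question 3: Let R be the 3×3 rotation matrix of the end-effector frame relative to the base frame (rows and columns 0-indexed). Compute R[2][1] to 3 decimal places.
-0.750

End-effector y-axis (col 1 of R) = (0.5227,-0.4053,-0.7500)
R[2][1] = -0.7500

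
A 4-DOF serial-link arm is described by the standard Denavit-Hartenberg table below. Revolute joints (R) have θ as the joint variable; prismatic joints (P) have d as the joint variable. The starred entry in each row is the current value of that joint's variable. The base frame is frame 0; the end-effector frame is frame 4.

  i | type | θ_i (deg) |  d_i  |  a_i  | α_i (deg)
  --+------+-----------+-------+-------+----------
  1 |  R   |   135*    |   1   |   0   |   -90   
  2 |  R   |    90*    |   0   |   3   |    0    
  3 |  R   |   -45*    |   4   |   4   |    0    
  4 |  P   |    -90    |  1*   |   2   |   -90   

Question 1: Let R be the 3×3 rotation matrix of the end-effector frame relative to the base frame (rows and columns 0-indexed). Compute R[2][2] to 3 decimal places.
-0.707

End-effector z-axis (col 2 of R) = (-0.5000,0.5000,-0.7071)
R[2][2] = -0.7071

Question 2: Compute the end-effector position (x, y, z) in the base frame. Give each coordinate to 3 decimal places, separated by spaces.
-6.536 -0.536 -3.414

after link 1: o_1 = (0.0000, 0.0000, 1.0000)
after link 2: o_2 = (-0.0000, 0.0000, -2.0000)
after link 3: o_3 = (-4.8284, -0.8284, -4.8284)
after link 4: o_4 = (-6.5355, -0.5355, -3.4142)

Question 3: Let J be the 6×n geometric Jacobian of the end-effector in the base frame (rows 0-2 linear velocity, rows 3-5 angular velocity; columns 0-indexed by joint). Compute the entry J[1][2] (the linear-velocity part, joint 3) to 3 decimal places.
axis z_2 = (-0.7071,-0.7071,0.0000); lever o_n−o_2 = (-6.5355,-0.5355,-1.4142)
cross product → J_v[:, 2] = (1.0000,-1.0000,-4.2426)
J_ω[:, 2] = z_2
entry J[1][2] = -1.0000

-1.000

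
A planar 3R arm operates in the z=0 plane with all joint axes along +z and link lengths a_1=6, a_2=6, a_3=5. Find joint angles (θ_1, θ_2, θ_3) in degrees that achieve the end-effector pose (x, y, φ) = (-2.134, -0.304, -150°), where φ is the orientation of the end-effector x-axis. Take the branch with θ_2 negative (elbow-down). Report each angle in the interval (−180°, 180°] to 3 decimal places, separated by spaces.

wrist centre = target − a_3·(cos φ, sin φ) = (2.1961, 2.1960)
cos θ_2 = (9.6454−6²−6²)/(2·6·6) = -0.8660; θ_2 = -150.0012° (elbow-down)
β = atan2(2.1960,2.1961) = 44.9983°; ψ = atan2(-2.9999,0.8038) = -75.0006°
θ_1 = β − ψ = 119.9990°
θ_3 = φ − θ_1 − θ_2 = -119.9977° (wrapped to (-180°,180°])

119.999 -150.001 -119.998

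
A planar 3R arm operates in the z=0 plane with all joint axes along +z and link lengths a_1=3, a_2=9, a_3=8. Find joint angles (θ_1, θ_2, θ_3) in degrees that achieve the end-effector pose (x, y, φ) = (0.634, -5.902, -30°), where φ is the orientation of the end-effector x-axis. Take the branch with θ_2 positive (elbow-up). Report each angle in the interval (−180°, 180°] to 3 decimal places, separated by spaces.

60.001 150.000 119.999

wrist centre = target − a_3·(cos φ, sin φ) = (-6.2942, -1.9020)
cos θ_2 = (43.2346−3²−9²)/(2·3·9) = -0.8660; θ_2 = 150.0001° (elbow-up)
β = atan2(-1.9020,-6.2942) = -163.1861°; ψ = atan2(4.5000,-4.7942) = 136.8133°
θ_1 = β − ψ = -299.9994°
θ_3 = φ − θ_1 − θ_2 = 119.9993° (wrapped to (-180°,180°])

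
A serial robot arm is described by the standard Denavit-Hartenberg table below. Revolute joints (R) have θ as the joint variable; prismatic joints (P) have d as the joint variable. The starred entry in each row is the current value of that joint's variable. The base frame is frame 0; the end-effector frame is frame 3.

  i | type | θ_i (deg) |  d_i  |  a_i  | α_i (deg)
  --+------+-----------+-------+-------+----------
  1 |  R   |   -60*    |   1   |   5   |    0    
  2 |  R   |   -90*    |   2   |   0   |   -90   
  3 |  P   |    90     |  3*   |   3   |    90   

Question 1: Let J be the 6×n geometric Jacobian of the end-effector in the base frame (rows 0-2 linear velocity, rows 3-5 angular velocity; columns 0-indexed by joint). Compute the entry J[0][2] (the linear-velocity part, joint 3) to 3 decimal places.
0.500

prismatic axis z_2 = (0.5000,-0.8660,0.0000)
J_v[:, 2] = z_2; J_ω[:, 2] = (0,0,0)
entry J[0][2] = 0.5000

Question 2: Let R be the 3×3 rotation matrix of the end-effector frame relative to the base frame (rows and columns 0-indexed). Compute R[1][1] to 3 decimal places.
-0.866

End-effector y-axis (col 1 of R) = (0.5000,-0.8660,0.0000)
R[1][1] = -0.8660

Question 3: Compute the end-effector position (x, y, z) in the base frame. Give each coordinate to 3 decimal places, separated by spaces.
after link 1: o_1 = (2.5000, -4.3301, 1.0000)
after link 2: o_2 = (2.5000, -4.3301, 3.0000)
after link 3: o_3 = (4.0000, -6.9282, 0.0000)

4.000 -6.928 0.000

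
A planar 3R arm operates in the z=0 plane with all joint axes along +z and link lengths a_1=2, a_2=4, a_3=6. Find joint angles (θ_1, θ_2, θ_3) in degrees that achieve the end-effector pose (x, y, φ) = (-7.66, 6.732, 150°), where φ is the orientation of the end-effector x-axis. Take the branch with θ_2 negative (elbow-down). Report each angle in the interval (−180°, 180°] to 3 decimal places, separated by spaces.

wrist centre = target − a_3·(cos φ, sin φ) = (-2.4638, 3.7320)
cos θ_2 = (19.9984−2²−4²)/(2·2·4) = -0.0001; θ_2 = -90.0058° (elbow-down)
β = atan2(3.7320,-2.4638) = 123.4326°; ψ = atan2(-4.0000,1.9996) = -63.4396°
θ_1 = β − ψ = 186.8722°
θ_3 = φ − θ_1 − θ_2 = 53.1336° (wrapped to (-180°,180°])

-173.128 -90.006 53.134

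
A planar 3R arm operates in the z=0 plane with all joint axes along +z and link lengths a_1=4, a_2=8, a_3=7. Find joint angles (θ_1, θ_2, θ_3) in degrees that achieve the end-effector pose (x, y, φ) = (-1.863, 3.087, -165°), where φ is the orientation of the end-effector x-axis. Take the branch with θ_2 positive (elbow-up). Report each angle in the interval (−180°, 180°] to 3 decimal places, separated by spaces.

wrist centre = target − a_3·(cos φ, sin φ) = (4.8985, 4.8987)
cos θ_2 = (47.9927−4²−8²)/(2·4·8) = -0.5001; θ_2 = 120.0075° (elbow-up)
β = atan2(4.8987,4.8985) = 45.0015°; ψ = atan2(6.9277,-0.0009) = 90.0075°
θ_1 = β − ψ = -45.0061°
θ_3 = φ − θ_1 − θ_2 = 119.9985° (wrapped to (-180°,180°])

-45.006 120.008 119.999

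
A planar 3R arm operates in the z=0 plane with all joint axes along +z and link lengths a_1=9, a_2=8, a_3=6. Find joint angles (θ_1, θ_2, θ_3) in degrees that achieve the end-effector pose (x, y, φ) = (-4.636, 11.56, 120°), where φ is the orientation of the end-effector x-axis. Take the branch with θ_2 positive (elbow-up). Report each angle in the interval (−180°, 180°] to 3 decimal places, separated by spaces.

45.000 135.001 -60.001

wrist centre = target − a_3·(cos φ, sin φ) = (-1.6360, 6.3638)
cos θ_2 = (43.1751−9²−8²)/(2·9·8) = -0.7071; θ_2 = 135.0009° (elbow-up)
β = atan2(6.3638,-1.6360) = 104.4172°; ψ = atan2(5.6568,3.3431) = 59.4176°
θ_1 = β − ψ = 44.9996°
θ_3 = φ − θ_1 − θ_2 = -60.0005° (wrapped to (-180°,180°])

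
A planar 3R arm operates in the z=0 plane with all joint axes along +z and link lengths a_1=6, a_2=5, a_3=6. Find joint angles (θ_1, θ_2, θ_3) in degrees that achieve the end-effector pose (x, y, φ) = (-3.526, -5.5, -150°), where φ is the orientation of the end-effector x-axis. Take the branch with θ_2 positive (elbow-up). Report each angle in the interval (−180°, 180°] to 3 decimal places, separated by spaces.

wrist centre = target − a_3·(cos φ, sin φ) = (1.6702, -2.5000)
cos θ_2 = (9.0394−6²−5²)/(2·6·5) = -0.8660; θ_2 = 149.9982° (elbow-up)
β = atan2(-2.5000,1.6702) = -56.2547°; ψ = atan2(2.5001,1.6700) = 56.2593°
θ_1 = β − ψ = -112.5139°
θ_3 = φ − θ_1 − θ_2 = 172.5157° (wrapped to (-180°,180°])

-112.514 149.998 172.516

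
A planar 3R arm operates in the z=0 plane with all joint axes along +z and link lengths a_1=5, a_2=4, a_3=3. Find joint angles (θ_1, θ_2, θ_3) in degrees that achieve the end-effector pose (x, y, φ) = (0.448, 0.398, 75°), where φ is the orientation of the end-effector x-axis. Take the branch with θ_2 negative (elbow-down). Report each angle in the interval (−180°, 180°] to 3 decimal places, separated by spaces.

wrist centre = target − a_3·(cos φ, sin φ) = (-0.3285, -2.4998)
cos θ_2 = (6.3568−5²−4²)/(2·5·4) = -0.8661; θ_2 = -150.0063° (elbow-down)
β = atan2(-2.4998,-0.3285) = -97.4855°; ψ = atan2(-1.9996,1.5357) = -52.4763°
θ_1 = β − ψ = -45.0092°
θ_3 = φ − θ_1 − θ_2 = -89.9844° (wrapped to (-180°,180°])

-45.009 -150.006 -89.984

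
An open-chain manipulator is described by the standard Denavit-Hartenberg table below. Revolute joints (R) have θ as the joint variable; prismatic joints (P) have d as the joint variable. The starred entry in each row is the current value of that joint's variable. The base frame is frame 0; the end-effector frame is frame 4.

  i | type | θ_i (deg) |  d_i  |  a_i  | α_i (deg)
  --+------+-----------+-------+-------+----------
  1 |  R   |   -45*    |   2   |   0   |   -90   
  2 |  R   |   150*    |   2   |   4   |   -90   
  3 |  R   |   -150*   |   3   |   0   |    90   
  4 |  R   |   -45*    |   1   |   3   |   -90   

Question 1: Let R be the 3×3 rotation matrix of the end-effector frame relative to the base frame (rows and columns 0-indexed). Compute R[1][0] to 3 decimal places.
-0.375

End-effector x-axis (col 0 of R) = (0.8750,-0.3750,-0.3062)
R[1][0] = -0.3750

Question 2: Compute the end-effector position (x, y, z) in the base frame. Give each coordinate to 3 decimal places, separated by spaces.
after link 1: o_1 = (0.0000, 0.0000, 2.0000)
after link 2: o_2 = (-1.0353, 3.8637, 0.0000)
after link 3: o_3 = (-2.0959, 4.9244, 2.5981)
after link 4: o_4 = (0.2229, 2.8808, 1.9295)

0.223 2.881 1.930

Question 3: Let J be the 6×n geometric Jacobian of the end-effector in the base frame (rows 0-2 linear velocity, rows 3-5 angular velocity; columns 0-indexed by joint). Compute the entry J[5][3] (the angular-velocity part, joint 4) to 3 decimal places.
axis z_3 = (-0.3062,-0.9186,0.2500); lever o_n−o_3 = (2.3188,-2.0436,-0.6686)
cross product → J_v[:, 3] = (1.1250,0.3750,2.7557)
J_ω[:, 3] = z_3
entry J[5][3] = 0.2500

0.250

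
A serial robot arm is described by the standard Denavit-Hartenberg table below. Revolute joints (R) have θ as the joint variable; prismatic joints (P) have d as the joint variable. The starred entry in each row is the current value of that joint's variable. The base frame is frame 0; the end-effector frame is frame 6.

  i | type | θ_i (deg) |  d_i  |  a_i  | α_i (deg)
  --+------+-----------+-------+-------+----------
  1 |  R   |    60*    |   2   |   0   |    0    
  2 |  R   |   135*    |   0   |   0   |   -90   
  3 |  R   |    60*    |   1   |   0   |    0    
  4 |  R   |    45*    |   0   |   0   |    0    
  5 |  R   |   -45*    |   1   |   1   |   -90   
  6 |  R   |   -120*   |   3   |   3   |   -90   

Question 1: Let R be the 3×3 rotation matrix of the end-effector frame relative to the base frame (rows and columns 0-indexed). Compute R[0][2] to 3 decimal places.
End-effector z-axis (col 2 of R) = (-0.2888,-0.5950,-0.7500)
R[0][2] = -0.2888

-0.289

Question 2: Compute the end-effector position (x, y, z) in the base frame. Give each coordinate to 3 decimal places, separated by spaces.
3.941 -3.704 0.933

after link 1: o_1 = (0.0000, 0.0000, 2.0000)
after link 2: o_2 = (0.0000, 0.0000, 2.0000)
after link 3: o_3 = (0.2588, -0.9659, 2.0000)
after link 4: o_4 = (0.2588, -0.9659, 2.0000)
after link 5: o_5 = (0.0347, -2.0613, 1.1340)
after link 6: o_6 = (3.9411, -3.7043, 0.9330)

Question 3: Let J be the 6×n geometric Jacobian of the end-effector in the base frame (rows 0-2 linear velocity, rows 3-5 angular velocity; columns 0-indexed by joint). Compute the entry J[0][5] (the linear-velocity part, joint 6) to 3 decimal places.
-0.867

axis z_5 = (0.8365,0.2241,-0.5000); lever o_n−o_5 = (3.9064,-1.6430,-0.2010)
cross product → J_v[:, 5] = (-0.8665,-1.7851,-2.2500)
J_ω[:, 5] = z_5
entry J[0][5] = -0.8665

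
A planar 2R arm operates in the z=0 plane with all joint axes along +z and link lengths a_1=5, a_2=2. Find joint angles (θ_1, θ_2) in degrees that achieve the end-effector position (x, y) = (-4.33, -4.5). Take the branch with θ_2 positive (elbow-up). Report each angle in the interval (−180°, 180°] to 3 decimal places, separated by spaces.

cos θ_2 = (38.9989−5²−2²)/(2·5·2) = 0.4999; θ_2 = 60.0036° (elbow-up)
β = atan2(-4.5000,-4.3300) = -133.8970°; ψ = atan2(1.7321,5.9999) = 16.1030°
θ_1 = β − ψ = -150.0000°

-150.000 60.004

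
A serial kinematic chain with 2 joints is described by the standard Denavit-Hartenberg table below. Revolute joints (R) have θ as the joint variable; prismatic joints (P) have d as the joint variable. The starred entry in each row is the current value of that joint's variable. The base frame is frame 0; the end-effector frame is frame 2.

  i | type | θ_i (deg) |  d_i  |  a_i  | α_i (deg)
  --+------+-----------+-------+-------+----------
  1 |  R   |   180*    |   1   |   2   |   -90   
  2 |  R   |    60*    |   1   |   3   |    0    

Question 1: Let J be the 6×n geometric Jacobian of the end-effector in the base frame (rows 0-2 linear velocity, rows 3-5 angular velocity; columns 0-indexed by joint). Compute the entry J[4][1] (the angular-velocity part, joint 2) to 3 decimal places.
axis z_1 = (-0.0000,-1.0000,0.0000); lever o_n−o_1 = (-1.5000,-1.0000,-2.5981)
cross product → J_v[:, 1] = (2.5981,-0.0000,-1.5000)
J_ω[:, 1] = z_1
entry J[4][1] = -1.0000

-1.000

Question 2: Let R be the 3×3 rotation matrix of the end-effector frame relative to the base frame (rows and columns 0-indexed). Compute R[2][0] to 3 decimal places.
-0.866

End-effector x-axis (col 0 of R) = (-0.5000,0.0000,-0.8660)
R[2][0] = -0.8660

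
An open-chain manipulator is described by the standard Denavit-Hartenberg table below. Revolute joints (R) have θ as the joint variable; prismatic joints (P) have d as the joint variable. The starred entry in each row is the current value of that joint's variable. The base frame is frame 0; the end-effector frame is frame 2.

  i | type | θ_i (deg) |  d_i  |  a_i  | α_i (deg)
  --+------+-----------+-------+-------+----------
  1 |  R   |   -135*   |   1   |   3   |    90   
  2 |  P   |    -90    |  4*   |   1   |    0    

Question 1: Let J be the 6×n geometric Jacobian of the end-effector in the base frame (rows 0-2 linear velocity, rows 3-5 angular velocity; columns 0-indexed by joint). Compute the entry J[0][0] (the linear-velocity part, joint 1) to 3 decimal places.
-0.707

axis z_0 = ẑ; lever o_n−o_0 = (-4.9497,0.7071,0.0000)
cross product → J_v[:, 0] = (-0.7071,-4.9497,0.0000)
J_ω[:, 0] = z_0
entry J[0][0] = -0.7071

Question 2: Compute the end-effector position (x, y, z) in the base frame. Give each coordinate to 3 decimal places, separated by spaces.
-4.950 0.707 0.000

after link 1: o_1 = (-2.1213, -2.1213, 1.0000)
after link 2: o_2 = (-4.9497, 0.7071, 0.0000)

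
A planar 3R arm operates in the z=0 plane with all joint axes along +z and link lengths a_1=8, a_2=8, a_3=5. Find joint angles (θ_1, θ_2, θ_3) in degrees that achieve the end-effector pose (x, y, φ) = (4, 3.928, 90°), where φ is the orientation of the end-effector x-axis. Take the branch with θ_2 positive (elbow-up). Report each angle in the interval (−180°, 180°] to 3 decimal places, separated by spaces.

wrist centre = target − a_3·(cos φ, sin φ) = (4.0000, -1.0720)
cos θ_2 = (17.1492−8²−8²)/(2·8·8) = -0.8660; θ_2 = 149.9996° (elbow-up)
β = atan2(-1.0720,4.0000) = -15.0027°; ψ = atan2(4.0000,1.0718) = 74.9998°
θ_1 = β − ψ = -90.0025°
θ_3 = φ − θ_1 − θ_2 = 30.0029° (wrapped to (-180°,180°])

-90.003 150.000 30.003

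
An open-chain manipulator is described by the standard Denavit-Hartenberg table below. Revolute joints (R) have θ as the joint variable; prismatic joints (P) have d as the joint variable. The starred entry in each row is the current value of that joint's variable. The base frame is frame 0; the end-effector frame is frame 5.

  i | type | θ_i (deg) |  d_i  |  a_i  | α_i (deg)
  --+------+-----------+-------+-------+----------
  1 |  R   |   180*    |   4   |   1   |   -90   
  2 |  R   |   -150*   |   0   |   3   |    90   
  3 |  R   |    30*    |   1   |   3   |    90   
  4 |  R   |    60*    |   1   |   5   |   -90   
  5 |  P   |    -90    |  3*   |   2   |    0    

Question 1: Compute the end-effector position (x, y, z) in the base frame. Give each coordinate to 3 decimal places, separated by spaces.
after link 1: o_1 = (-1.0000, 0.0000, 4.0000)
after link 2: o_2 = (1.5981, -0.0000, 5.5000)
after link 3: o_3 = (4.3481, -1.5000, 5.9330)
after link 4: o_4 = (8.8212, -1.8840, 3.5155)
after link 5: o_5 = (8.4886, 1.1471, 1.5915)

8.489 1.147 1.592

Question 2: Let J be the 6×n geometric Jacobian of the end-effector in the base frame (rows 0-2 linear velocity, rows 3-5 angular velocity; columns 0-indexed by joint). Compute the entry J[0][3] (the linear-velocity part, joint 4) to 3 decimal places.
axis z_3 = (0.4330,0.8660,0.2500); lever o_n−o_3 = (4.1405,2.6471,-4.3415)
cross product → J_v[:, 3] = (-4.4216,2.9151,-2.4396)
J_ω[:, 3] = z_3
entry J[0][3] = -4.4216

-4.422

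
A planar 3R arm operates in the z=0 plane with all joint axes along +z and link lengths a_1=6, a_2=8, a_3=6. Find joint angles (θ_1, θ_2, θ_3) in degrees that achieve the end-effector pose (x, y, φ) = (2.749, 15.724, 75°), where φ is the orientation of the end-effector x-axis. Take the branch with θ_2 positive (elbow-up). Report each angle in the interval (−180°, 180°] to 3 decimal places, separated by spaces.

30.002 89.997 -45.000

wrist centre = target − a_3·(cos φ, sin φ) = (1.1961, 9.9284)
cos θ_2 = (100.0046−6²−8²)/(2·6·8) = 0.0000; θ_2 = 89.9972° (elbow-up)
β = atan2(9.9284,1.1961) = 83.1306°; ψ = atan2(8.0000,6.0004) = 53.1283°
θ_1 = β − ψ = 30.0023°
θ_3 = φ − θ_1 − θ_2 = -44.9995° (wrapped to (-180°,180°])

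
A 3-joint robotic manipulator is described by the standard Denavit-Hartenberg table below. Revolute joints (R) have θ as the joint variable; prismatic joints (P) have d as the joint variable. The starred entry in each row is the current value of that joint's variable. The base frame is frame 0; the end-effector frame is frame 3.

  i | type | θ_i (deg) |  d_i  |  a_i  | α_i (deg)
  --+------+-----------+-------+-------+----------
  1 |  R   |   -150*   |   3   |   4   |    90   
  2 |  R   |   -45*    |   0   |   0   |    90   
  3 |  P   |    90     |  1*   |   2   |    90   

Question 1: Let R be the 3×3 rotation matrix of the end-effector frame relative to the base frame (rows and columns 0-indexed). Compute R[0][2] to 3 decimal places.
-0.612

End-effector z-axis (col 2 of R) = (-0.6124,-0.3536,-0.7071)
R[0][2] = -0.6124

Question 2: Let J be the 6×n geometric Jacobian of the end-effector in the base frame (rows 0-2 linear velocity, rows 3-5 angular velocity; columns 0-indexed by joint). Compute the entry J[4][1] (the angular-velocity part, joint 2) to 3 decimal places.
axis z_1 = (-0.5000,0.8660,0.0000); lever o_n−o_1 = (-0.3876,2.0856,-0.7071)
cross product → J_v[:, 1] = (-0.6124,-0.3536,-0.7071)
J_ω[:, 1] = z_1
entry J[4][1] = 0.8660

0.866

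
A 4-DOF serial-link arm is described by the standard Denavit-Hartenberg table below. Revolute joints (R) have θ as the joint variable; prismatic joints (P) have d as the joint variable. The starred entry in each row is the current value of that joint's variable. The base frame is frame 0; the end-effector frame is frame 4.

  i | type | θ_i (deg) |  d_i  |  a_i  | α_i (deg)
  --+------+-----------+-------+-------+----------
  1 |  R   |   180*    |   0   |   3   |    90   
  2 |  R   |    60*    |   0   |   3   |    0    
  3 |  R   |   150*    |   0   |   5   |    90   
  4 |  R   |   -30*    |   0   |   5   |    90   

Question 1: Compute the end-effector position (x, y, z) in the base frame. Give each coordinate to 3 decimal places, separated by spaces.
after link 1: o_1 = (-3.0000, 0.0000, 0.0000)
after link 2: o_2 = (-4.5000, 0.0000, 2.5981)
after link 3: o_3 = (-0.1699, 0.0000, 0.0981)
after link 4: o_4 = (3.5801, -2.5000, -2.0670)

3.580 -2.500 -2.067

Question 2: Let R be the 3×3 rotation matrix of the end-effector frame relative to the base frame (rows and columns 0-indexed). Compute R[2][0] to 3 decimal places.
End-effector x-axis (col 0 of R) = (0.7500,-0.5000,-0.4330)
R[2][0] = -0.4330

-0.433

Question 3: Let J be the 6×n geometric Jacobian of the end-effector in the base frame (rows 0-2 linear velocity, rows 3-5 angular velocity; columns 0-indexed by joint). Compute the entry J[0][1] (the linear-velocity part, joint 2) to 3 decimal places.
-2.067

axis z_1 = (0.0000,1.0000,0.0000); lever o_n−o_1 = (6.5801,-2.5000,-2.0670)
cross product → J_v[:, 1] = (-2.0670,0.0000,-6.5801)
J_ω[:, 1] = z_1
entry J[0][1] = -2.0670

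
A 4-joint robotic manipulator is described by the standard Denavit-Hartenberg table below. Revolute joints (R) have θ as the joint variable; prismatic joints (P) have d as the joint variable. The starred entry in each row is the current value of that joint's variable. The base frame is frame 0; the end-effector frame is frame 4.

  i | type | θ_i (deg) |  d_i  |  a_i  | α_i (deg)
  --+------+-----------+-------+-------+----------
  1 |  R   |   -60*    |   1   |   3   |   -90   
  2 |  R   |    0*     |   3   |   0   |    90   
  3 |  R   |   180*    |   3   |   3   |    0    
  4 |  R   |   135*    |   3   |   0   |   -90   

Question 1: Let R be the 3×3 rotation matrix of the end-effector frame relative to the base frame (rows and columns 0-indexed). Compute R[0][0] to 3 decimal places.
-0.259

End-effector x-axis (col 0 of R) = (-0.2588,-0.9659,0.0000)
R[0][0] = -0.2588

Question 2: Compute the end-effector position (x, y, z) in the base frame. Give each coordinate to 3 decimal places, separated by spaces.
2.598 1.500 7.000

after link 1: o_1 = (1.5000, -2.5981, 1.0000)
after link 2: o_2 = (4.0981, -1.0981, 1.0000)
after link 3: o_3 = (2.5981, 1.5000, 4.0000)
after link 4: o_4 = (2.5981, 1.5000, 7.0000)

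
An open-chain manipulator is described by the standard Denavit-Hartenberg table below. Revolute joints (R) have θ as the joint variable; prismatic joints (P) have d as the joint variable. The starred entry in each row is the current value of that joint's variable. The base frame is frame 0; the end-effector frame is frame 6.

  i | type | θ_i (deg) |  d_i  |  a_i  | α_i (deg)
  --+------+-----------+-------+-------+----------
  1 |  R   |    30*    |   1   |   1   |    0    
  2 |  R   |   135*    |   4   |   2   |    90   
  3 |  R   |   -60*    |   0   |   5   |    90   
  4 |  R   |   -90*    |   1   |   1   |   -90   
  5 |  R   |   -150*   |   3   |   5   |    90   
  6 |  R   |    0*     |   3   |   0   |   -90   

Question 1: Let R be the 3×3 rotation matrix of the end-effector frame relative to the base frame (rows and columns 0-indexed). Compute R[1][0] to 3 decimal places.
0.724

End-effector x-axis (col 0 of R) = (0.6424,0.7244,-0.2500)
R[1][0] = 0.7244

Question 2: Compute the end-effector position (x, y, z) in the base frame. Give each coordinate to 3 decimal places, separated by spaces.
after link 1: o_1 = (0.8660, 0.5000, 1.0000)
after link 2: o_2 = (-1.0658, 1.0176, 5.0000)
after link 3: o_3 = (-3.4806, 1.6647, 0.6699)
after link 4: o_4 = (-2.9029, 0.4746, 0.1699)
after link 5: o_5 = (-1.1398, 4.4851, -3.6782)
after link 6: o_6 = (-2.9249, 6.5163, -2.3792)

-2.925 6.516 -2.379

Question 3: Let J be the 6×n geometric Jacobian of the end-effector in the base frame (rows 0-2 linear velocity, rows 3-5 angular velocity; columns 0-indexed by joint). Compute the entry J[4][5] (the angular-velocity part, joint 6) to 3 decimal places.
0.677

axis z_5 = (-0.5950,0.6771,0.4330); lever o_n−o_5 = (-1.7851,2.0312,1.2990)
cross product → J_v[:, 5] = (0.0000,0.0000,-0.0000)
J_ω[:, 5] = z_5
entry J[4][5] = 0.6771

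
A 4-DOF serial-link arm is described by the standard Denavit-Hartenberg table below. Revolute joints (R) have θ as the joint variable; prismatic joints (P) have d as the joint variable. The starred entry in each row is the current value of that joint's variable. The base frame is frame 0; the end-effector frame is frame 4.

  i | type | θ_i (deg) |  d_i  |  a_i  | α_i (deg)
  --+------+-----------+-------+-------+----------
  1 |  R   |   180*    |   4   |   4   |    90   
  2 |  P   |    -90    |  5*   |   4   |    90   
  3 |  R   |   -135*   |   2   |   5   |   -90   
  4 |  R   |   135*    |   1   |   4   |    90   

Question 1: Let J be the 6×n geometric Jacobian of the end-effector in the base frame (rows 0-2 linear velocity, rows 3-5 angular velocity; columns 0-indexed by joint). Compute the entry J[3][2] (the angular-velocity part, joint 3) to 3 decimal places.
1.000

axis z_2 = (1.0000,-0.0000,-0.0000); lever o_n−o_2 = (-0.8284,-2.2426,0.8284)
cross product → J_v[:, 2] = (-0.0000,-0.8284,-2.2426)
J_ω[:, 2] = z_2
entry J[3][2] = 1.0000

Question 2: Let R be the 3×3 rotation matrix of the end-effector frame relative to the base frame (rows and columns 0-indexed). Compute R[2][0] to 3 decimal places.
End-effector x-axis (col 0 of R) = (-0.7071,0.5000,-0.5000)
R[2][0] = -0.5000

-0.500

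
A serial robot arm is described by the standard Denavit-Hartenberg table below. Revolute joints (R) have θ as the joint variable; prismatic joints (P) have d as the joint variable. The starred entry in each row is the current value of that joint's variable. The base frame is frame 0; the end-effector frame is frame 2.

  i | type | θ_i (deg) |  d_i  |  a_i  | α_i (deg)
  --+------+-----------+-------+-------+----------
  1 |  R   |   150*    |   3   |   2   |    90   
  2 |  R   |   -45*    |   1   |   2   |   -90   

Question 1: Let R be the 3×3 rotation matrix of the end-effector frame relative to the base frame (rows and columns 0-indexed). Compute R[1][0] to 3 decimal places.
0.354

End-effector x-axis (col 0 of R) = (-0.6124,0.3536,-0.7071)
R[1][0] = 0.3536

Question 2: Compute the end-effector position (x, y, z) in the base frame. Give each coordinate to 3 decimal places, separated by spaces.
after link 1: o_1 = (-1.7321, 1.0000, 3.0000)
after link 2: o_2 = (-2.4568, 2.5731, 1.5858)

-2.457 2.573 1.586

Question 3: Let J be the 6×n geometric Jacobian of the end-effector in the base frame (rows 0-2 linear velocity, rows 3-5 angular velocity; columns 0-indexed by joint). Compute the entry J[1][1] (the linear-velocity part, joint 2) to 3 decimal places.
axis z_1 = (0.5000,0.8660,0.0000); lever o_n−o_1 = (-0.7247,1.5731,-1.4142)
cross product → J_v[:, 1] = (-1.2247,0.7071,1.4142)
J_ω[:, 1] = z_1
entry J[1][1] = 0.7071

0.707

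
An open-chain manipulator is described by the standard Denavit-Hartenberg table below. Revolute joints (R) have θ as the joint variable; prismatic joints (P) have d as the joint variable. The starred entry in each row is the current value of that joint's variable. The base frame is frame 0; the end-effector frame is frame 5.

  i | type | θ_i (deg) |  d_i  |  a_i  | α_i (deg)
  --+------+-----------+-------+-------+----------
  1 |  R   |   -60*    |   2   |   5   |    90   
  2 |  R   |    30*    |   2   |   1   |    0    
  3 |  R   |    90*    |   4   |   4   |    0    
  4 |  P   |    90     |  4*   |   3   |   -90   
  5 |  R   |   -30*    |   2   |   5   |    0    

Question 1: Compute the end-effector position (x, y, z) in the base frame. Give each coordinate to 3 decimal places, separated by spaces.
-11.566 -4.967 0.567

after link 1: o_1 = (2.5000, -4.3301, 2.0000)
after link 2: o_2 = (1.2010, -6.0801, 2.5000)
after link 3: o_3 = (-3.2631, -6.3481, 5.9641)
after link 4: o_4 = (-8.0263, -6.0981, 4.4641)
after link 5: o_5 = (-11.5663, -4.9665, 0.5670)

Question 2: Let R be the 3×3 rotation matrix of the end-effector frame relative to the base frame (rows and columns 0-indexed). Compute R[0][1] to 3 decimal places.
0.533

End-effector y-axis (col 1 of R) = (0.5335,0.8080,-0.2500)
R[0][1] = 0.5335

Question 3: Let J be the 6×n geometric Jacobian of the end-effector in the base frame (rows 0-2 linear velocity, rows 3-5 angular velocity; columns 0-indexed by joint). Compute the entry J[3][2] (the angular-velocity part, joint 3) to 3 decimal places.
-0.866

axis z_2 = (-0.8660,-0.5000,0.0000); lever o_n−o_2 = (-12.7673,1.1136,-1.9330)
cross product → J_v[:, 2] = (0.9665,-1.6740,-7.3481)
J_ω[:, 2] = z_2
entry J[3][2] = -0.8660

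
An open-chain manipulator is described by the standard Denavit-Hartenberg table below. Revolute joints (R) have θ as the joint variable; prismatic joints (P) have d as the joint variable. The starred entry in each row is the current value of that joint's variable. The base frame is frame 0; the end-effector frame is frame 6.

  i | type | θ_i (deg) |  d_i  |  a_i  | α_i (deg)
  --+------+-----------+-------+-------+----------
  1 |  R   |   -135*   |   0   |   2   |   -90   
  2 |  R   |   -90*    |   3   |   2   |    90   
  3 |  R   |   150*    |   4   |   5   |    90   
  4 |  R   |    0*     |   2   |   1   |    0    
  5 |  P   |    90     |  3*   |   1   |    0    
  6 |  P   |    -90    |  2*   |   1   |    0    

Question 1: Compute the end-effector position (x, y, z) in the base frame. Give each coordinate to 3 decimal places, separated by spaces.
after link 1: o_1 = (-1.4142, -1.4142, 0.0000)
after link 2: o_2 = (0.7071, -3.5355, 2.0000)
after link 3: o_3 = (5.3033, -2.4749, -2.3301)
after link 4: o_4 = (6.8816, -4.0532, -2.1962)
after link 5: o_5 = (9.4258, -5.1832, -0.6962)
after link 6: o_6 = (11.0041, -6.7615, -0.5622)

11.004 -6.761 -0.562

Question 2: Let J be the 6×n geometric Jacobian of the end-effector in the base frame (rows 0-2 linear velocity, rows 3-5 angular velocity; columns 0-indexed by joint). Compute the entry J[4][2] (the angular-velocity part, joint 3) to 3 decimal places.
0.707

axis z_2 = (0.7071,0.7071,0.0000); lever o_n−o_2 = (10.2970,-3.2259,-2.5622)
cross product → J_v[:, 2] = (-1.8117,1.8117,-9.5622)
J_ω[:, 2] = z_2
entry J[4][2] = 0.7071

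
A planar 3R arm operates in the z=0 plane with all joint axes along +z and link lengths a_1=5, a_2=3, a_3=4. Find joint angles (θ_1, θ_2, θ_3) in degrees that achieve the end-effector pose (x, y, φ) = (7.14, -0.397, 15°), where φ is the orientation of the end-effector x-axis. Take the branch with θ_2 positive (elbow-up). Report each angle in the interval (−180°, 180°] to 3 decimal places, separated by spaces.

-60.000 135.003 -60.004

wrist centre = target − a_3·(cos φ, sin φ) = (3.2763, -1.4323)
cos θ_2 = (12.7855−5²−3²)/(2·5·3) = -0.7071; θ_2 = 135.0034° (elbow-up)
β = atan2(-1.4323,3.2763) = -23.6132°; ψ = atan2(2.1212,2.8786) = 36.3863°
θ_1 = β − ψ = -59.9995°
θ_3 = φ − θ_1 − θ_2 = -60.0039° (wrapped to (-180°,180°])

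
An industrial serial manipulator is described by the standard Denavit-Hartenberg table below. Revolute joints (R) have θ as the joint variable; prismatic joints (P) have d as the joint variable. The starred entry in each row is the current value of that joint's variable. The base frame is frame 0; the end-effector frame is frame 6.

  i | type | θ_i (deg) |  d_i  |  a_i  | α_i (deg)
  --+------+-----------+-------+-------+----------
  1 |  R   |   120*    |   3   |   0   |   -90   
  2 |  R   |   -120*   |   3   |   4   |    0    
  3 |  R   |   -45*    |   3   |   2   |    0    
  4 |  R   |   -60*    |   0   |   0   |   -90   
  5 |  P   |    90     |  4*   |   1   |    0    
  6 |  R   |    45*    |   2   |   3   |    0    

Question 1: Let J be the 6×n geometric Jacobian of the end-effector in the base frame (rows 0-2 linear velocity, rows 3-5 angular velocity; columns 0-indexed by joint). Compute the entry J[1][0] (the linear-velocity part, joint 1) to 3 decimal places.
0.844

axis z_0 = ẑ; lever o_n−o_0 = (0.8442,-7.2196,12.7244)
cross product → J_v[:, 0] = (7.2196,0.8442,-0.0000)
J_ω[:, 0] = z_0
entry J[1][0] = 0.8442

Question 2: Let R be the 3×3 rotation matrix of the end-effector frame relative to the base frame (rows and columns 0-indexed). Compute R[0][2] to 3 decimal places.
0.354

End-effector z-axis (col 2 of R) = (0.3536,-0.6124,0.7071)
R[0][2] = 0.3536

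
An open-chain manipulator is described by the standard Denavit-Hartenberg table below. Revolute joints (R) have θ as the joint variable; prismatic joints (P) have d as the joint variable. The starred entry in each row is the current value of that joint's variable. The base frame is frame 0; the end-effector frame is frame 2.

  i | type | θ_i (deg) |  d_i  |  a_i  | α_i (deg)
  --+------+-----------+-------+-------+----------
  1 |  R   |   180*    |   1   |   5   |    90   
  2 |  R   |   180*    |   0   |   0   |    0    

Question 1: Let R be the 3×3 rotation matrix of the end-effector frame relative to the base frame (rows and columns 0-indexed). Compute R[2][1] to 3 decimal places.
End-effector y-axis (col 1 of R) = (0.0000,0.0000,-1.0000)
R[2][1] = -1.0000

-1.000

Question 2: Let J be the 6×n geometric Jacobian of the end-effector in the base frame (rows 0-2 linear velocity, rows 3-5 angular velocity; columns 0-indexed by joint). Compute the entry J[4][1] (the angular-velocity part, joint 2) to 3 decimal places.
1.000

axis z_1 = (0.0000,1.0000,0.0000); lever o_n−o_1 = (0.0000,0.0000,0.0000)
cross product → J_v[:, 1] = (0.0000,0.0000,0.0000)
J_ω[:, 1] = z_1
entry J[4][1] = 1.0000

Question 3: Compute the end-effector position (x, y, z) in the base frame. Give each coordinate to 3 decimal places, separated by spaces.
-5.000 0.000 1.000

after link 1: o_1 = (-5.0000, 0.0000, 1.0000)
after link 2: o_2 = (-5.0000, 0.0000, 1.0000)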